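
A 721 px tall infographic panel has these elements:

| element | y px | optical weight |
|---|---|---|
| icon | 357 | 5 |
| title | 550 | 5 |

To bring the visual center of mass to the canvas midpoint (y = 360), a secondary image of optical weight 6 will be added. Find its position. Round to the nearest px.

y ≈ 204

After adding the secondary image, total weight = 5 + 5 + 6 = 16.
y: need Σw·y = 16·360 = 5760. Existing = 5·357 + 5·550 = 4535. Remainder 1225 / 6 ≈ 204.17.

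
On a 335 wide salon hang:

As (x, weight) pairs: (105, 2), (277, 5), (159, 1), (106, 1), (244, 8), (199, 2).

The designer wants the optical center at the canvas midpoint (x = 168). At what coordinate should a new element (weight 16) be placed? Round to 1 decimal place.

x ≈ 104.4

After adding the new element, total weight = 2 + 5 + 1 + 1 + 8 + 2 + 16 = 35.
x: need Σw·x = 35·168 = 5880. Existing = 2·105 + 5·277 + 1·159 + 1·106 + 8·244 + 2·199 = 4210. Remainder 1670 / 16 ≈ 104.38.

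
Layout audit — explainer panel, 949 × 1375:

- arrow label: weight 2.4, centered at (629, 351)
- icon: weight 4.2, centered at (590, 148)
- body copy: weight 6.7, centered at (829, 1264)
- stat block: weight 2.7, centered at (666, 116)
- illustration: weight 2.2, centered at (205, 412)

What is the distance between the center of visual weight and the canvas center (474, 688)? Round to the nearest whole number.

Weights sum to 2.4 + 4.2 + 6.7 + 2.7 + 2.2 = 18.2.
x-moment: 2.4·629 + 4.2·590 + 6.7·829 + 2.7·666 + 2.2·205 = 11791.1; centroid 11791.1/18.2 ≈ 647.86.
y-moment: 2.4·351 + 4.2·148 + 6.7·1264 + 2.7·116 + 2.2·412 = 11152.4; centroid 11152.4/18.2 ≈ 612.77.
From (474, 688): dx = 173.86, dy = -75.23, so the distance is √(dx²+dy²) ≈ 189.44.

≈ 189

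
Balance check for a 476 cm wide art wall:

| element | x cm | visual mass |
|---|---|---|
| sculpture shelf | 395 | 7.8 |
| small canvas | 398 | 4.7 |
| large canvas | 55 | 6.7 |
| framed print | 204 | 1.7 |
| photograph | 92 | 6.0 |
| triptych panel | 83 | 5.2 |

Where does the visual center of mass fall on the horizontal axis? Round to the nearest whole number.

x ≈ 207

Σw = 7.8 + 4.7 + 6.7 + 1.7 + 6.0 + 5.2 = 32.1.
x-moment: 7.8·395 + 4.7·398 + 6.7·55 + 1.7·204 + 6.0·92 + 5.2·83 = 6650.5; centroid 6650.5/32.1 ≈ 207.18.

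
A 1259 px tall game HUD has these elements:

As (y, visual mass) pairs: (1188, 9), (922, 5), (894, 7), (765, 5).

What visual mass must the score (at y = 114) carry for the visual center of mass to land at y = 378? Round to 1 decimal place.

Existing Σw = 26 (9 + 5 + 7 + 5); existing moment 9·1188 + 5·922 + 7·894 + 5·765 = 25385.
Set Σw·y/Σw = 378: (25385 + 114w) = 378·(26 + w).
Solving: w = (378·26 − 25385) / (114 − 378) = -15557 / -264 ≈ 58.93.

w ≈ 58.9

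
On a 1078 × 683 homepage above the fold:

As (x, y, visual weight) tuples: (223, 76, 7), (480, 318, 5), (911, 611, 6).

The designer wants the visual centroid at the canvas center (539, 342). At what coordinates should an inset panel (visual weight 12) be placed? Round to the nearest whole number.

New total weight: (7 + 5 + 6) + 12 = 30.
x: need Σw·x = 30·539 = 16170. Existing = 7·223 + 5·480 + 6·911 = 9427. Remainder 6743 / 12 ≈ 561.92.
y: need Σw·y = 30·342 = 10260. Existing = 7·76 + 5·318 + 6·611 = 5788. Remainder 4472 / 12 ≈ 372.67.

(562, 373)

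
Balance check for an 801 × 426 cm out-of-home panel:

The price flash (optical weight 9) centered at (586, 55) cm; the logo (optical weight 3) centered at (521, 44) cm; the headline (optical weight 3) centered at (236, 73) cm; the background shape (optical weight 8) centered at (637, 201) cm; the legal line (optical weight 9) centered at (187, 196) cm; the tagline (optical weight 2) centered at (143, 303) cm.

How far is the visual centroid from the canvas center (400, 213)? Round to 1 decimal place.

≈ 77.1 cm

Σw = 9 + 3 + 3 + 8 + 9 + 2 = 34.
Σw·x = 14610; x̄ = 14610/34 ≈ 429.71.
y: moment 4824 / weight 34 ≈ 141.88
From (400, 213): dx = 29.71, dy = -71.12, so the distance is √(dx²+dy²) ≈ 77.07.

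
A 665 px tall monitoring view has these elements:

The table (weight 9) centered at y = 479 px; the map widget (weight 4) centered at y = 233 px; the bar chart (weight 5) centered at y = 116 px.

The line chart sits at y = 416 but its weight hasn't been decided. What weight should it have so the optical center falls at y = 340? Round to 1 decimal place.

Fixed elements: Σw = 9 + 4 + 5 = 18, Σw·y = 9·479 + 4·233 + 5·116 = 5823.
Set Σw·y/Σw = 340: (5823 + 416w) = 340·(18 + w).
Rearranging, w·(416 − 340) = 340·18 − 5823 = 297, so w ≈ 297/76 = 3.91.

w ≈ 3.9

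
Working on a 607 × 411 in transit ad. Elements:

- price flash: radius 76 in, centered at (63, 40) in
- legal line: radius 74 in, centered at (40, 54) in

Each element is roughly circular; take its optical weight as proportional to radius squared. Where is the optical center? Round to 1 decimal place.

(51.8, 46.8)

r² weights: price flash 76² = 5776, legal line 74² = 5476. Total = 11252.
Σw·x = 5776·63 + 5476·40 = 582928, so x̄ = 582928/11252 ≈ 51.81.
Σw·y = 5776·40 + 5476·54 = 526744, so ȳ = 526744/11252 ≈ 46.81.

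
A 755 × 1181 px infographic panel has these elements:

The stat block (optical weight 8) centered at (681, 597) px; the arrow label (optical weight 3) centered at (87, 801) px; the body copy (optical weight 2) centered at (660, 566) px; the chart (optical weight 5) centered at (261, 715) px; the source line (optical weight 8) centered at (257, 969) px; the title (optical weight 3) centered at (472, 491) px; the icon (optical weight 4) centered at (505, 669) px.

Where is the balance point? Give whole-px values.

Total weight = 8 + 3 + 2 + 5 + 8 + 3 + 4 = 33.
Σw·x = 13826; x̄ = 13826/33 ≈ 418.97.
Σw·y = 23787; ȳ = 23787/33 ≈ 720.82.

(419, 721)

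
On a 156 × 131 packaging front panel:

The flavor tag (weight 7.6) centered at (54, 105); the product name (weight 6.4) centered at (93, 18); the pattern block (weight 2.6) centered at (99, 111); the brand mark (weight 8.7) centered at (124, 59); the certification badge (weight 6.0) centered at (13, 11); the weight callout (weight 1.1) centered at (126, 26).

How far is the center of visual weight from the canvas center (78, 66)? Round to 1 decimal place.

Weights sum to 7.6 + 6.4 + 2.6 + 8.7 + 6.0 + 1.1 = 32.4.
x: (7.6·54 + 6.4·93 + 2.6·99 + 8.7·124 + 6.0·13 + 1.1·126) / 32.4 = 2558.4 / 32.4 ≈ 78.96
y: (7.6·105 + 6.4·18 + 2.6·111 + 8.7·59 + 6.0·11 + 1.1·26) / 32.4 = 1809.7 / 32.4 ≈ 55.85
From (78, 66): dx = 0.96, dy = -10.15, so the distance is √(dx²+dy²) ≈ 10.19.

≈ 10.2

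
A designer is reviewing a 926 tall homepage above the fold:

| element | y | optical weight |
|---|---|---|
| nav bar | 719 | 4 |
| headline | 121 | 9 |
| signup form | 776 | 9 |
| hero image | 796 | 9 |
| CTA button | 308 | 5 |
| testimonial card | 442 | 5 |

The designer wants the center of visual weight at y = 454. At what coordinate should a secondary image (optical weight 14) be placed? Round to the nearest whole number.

With the secondary image, Σw becomes 4 + 9 + 9 + 9 + 5 + 5 + 14 = 55.
y: need Σw·y = 55·454 = 24970. Existing = 4·719 + 9·121 + 9·776 + 9·796 + 5·308 + 5·442 = 21863. Remainder 3107 / 14 ≈ 221.93.

y ≈ 222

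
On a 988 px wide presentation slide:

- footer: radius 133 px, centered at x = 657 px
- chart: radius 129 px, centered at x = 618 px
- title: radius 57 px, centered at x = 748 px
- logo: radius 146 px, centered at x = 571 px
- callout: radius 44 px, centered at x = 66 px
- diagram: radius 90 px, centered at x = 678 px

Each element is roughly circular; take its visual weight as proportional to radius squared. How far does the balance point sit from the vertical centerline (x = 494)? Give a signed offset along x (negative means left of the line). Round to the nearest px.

≈ 117 px

r² weights: footer 133² = 17689, chart 129² = 16641, title 57² = 3249, logo 146² = 21316, callout 44² = 1936, diagram 90² = 8100. Total = 68931.
Σw·x = 42127075; x̄ = 42127075/68931 ≈ 611.15.
Difference: 611.15 − 494 ≈ 117.15.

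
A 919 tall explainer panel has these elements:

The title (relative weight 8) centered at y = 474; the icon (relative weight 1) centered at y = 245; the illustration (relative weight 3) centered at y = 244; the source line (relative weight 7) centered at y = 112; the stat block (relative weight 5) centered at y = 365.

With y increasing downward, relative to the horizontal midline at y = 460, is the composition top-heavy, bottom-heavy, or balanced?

Weights sum to 8 + 1 + 3 + 7 + 5 = 24.
y-moment: 8·474 + 1·245 + 3·244 + 7·112 + 5·365 = 7378; centroid 7378/24 ≈ 307.42.
307.4 lies above (smaller y than) the midline 460, so the layout is top-heavy.

top-heavy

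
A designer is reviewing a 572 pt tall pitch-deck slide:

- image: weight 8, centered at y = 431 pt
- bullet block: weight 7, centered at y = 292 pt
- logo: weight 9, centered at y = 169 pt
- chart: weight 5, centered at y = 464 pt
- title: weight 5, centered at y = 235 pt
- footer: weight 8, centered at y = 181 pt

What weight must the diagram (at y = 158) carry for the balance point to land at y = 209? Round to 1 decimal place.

w ≈ 62.3

Existing Σw = 42 (8 + 7 + 9 + 5 + 5 + 8); existing moment 8·431 + 7·292 + 9·169 + 5·464 + 5·235 + 8·181 = 11956.
For the centroid to hit 209: (11956 + w·158) / (42 + w) = 209.
Rearranging, w·(158 − 209) = 209·42 − 11956 = -3178, so w ≈ -3178/-51 = 62.31.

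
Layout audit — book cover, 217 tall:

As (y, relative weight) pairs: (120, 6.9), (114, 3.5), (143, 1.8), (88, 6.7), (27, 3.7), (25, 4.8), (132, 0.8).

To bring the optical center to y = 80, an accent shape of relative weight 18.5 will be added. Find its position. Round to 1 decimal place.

New total weight: (6.9 + 3.5 + 1.8 + 6.7 + 3.7 + 4.8 + 0.8) + 18.5 = 46.7.
y: target moment 46.7×80 = 3736.0; current 6.9·120 + 3.5·114 + 1.8·143 + 6.7·88 + 3.7·27 + 4.8·25 + 0.8·132 = 2399.5; the accent shape supplies 1336.5, so y = 1336.5/18.5 ≈ 72.24.

y ≈ 72.2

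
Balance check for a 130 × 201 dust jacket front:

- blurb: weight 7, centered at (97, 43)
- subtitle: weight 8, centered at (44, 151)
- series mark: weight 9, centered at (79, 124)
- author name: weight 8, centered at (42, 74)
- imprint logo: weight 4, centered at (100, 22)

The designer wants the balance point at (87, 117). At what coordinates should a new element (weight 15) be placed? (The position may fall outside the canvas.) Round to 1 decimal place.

(130.6, 177.5)

New total weight: (7 + 8 + 9 + 8 + 4) + 15 = 51.
Along x: (2478 + 15·x) / 51 = 87 (existing moment 7·97 + 8·44 + 9·79 + 8·42 + 4·100 = 2478) ⇒ x = (4437 − 2478) / 15 ≈ 130.60.
Along y: (3305 + 15·y) / 51 = 117 (existing moment 7·43 + 8·151 + 9·124 + 8·74 + 4·22 = 3305) ⇒ y = (5967 − 3305) / 15 ≈ 177.47.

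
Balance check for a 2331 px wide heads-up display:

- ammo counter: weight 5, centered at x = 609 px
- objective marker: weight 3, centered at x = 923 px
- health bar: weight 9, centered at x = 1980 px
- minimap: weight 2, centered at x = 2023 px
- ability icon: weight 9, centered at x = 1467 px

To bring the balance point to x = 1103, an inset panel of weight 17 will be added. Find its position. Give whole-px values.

x ≈ 515

New total weight: (5 + 3 + 9 + 2 + 9) + 17 = 45.
Along x: (40883 + 17·x) / 45 = 1103 (existing moment 5·609 + 3·923 + 9·1980 + 2·2023 + 9·1467 = 40883) ⇒ x = (49635 − 40883) / 17 ≈ 514.82.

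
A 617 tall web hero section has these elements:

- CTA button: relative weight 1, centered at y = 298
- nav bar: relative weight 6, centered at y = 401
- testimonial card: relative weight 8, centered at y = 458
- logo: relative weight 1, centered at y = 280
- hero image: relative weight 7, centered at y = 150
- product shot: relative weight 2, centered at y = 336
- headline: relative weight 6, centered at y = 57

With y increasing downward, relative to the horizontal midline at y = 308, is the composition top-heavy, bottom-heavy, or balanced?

top-heavy

Total weight = 1 + 6 + 8 + 1 + 7 + 2 + 6 = 31.
Σw·y = 8712; ȳ = 8712/31 ≈ 281.03.
281.0 vs midline 308 → top-heavy.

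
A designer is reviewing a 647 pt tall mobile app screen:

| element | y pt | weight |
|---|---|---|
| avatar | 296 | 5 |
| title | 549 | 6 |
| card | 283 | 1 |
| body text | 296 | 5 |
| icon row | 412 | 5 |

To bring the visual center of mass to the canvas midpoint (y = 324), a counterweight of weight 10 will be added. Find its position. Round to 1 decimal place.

y ≈ 177.1

After adding the counterweight, total weight = 5 + 6 + 1 + 5 + 5 + 10 = 32.
Along y: (8597 + 10·y) / 32 = 324 (existing moment 5·296 + 6·549 + 1·283 + 5·296 + 5·412 = 8597) ⇒ y = (10368 − 8597) / 10 ≈ 177.10.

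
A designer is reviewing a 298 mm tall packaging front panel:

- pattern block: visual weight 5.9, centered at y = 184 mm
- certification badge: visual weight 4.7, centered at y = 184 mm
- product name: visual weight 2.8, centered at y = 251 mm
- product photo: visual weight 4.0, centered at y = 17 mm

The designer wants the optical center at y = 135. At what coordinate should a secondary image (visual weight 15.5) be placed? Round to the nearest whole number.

y ≈ 111

With the secondary image, Σw becomes 5.9 + 4.7 + 2.8 + 4.0 + 15.5 = 32.9.
y: need Σw·y = 32.9·135 = 4441.5. Existing = 5.9·184 + 4.7·184 + 2.8·251 + 4.0·17 = 2721.2. Remainder 1720.3 / 15.5 ≈ 110.99.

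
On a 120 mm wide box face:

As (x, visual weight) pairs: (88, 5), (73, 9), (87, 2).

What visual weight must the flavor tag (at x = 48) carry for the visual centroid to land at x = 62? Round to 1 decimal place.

Existing Σw = 16 (5 + 9 + 2); existing moment 5·88 + 9·73 + 2·87 = 1271.
For the centroid to hit 62: (1271 + w·48) / (16 + w) = 62.
Rearranging, w·(48 − 62) = 62·16 − 1271 = -279, so w ≈ -279/-14 = 19.93.

w ≈ 19.9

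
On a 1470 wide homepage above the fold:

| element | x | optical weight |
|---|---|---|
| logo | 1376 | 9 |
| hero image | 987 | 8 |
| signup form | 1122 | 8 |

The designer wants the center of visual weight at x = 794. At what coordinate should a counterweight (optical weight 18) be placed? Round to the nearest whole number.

x ≈ 271

After adding the counterweight, total weight = 9 + 8 + 8 + 18 = 43.
x: need Σw·x = 43·794 = 34142. Existing = 9·1376 + 8·987 + 8·1122 = 29256. Remainder 4886 / 18 ≈ 271.44.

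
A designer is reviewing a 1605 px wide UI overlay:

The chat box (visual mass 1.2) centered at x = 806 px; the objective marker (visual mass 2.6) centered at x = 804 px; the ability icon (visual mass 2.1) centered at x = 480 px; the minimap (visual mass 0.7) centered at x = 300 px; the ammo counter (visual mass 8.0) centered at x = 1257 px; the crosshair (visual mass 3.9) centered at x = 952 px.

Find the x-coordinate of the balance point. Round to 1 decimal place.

Weights sum to 1.2 + 2.6 + 2.1 + 0.7 + 8.0 + 3.9 = 18.5.
x-moment: 1.2·806 + 2.6·804 + 2.1·480 + 0.7·300 + 8.0·1257 + 3.9·952 = 18044.4; centroid 18044.4/18.5 ≈ 975.37.

x ≈ 975.4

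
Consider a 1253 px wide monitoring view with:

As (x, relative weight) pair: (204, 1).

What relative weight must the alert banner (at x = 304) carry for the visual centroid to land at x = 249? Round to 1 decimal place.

The single fixed element contributes weight 1, moment 1·204 = 204.
Set Σw·x/Σw = 249: (204 + 304w) = 249·(1 + w).
Solving: w = (249·1 − 204) / (304 − 249) = 45 / 55 ≈ 0.82.

w ≈ 0.8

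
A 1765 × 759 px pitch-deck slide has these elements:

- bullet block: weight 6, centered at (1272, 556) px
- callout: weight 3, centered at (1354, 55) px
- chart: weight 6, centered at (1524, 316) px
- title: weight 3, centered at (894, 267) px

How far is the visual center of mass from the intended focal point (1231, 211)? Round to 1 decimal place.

≈ 153.3 px

Σw = 6 + 3 + 6 + 3 = 18.
Σw·x = 6·1272 + 3·1354 + 6·1524 + 3·894 = 23520, so x̄ = 23520/18 ≈ 1306.67.
Σw·y = 6·556 + 3·55 + 6·316 + 3·267 = 6198, so ȳ = 6198/18 ≈ 344.33.
From (1231, 211): dx = 75.67, dy = 133.33, so the distance is √(dx²+dy²) ≈ 153.31.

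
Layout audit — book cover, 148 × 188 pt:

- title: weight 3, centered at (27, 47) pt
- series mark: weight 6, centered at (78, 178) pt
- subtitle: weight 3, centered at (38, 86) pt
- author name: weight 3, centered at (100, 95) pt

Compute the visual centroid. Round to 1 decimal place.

(64.2, 116.8)

Total weight = 3 + 6 + 3 + 3 = 15.
x-moment: 3·27 + 6·78 + 3·38 + 3·100 = 963; centroid 963/15 ≈ 64.20.
y-moment: 3·47 + 6·178 + 3·86 + 3·95 = 1752; centroid 1752/15 ≈ 116.80.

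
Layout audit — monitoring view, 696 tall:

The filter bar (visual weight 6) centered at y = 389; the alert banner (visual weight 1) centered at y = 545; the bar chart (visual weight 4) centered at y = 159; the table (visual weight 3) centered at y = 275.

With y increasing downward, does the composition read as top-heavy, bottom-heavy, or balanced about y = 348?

top-heavy

Weights sum to 6 + 1 + 4 + 3 = 14.
y-moment: 6·389 + 1·545 + 4·159 + 3·275 = 4340; centroid 4340/14 ≈ 310.00.
310.0 lies above (smaller y than) the midline 348, so the layout is top-heavy.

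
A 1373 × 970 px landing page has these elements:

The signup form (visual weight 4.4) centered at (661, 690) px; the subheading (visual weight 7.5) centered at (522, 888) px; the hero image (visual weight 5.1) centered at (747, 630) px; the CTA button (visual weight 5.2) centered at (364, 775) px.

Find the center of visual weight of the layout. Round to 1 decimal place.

Weights sum to 4.4 + 7.5 + 5.1 + 5.2 = 22.2.
Σw·x = 4.4·661 + 7.5·522 + 5.1·747 + 5.2·364 = 12525.9, so x̄ = 12525.9/22.2 ≈ 564.23.
Σw·y = 4.4·690 + 7.5·888 + 5.1·630 + 5.2·775 = 16939.0, so ȳ = 16939.0/22.2 ≈ 763.02.

(564.2, 763.0)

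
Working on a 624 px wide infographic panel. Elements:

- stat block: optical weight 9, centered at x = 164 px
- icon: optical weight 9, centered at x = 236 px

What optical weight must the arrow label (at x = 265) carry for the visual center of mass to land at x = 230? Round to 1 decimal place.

w ≈ 15.4

Known weights sum to 9 + 9 = 18; their moment is 9·164 + 9·236 = 3600.
Balance at x = 230 requires (3600 + w·265) / (18 + w) = 230.
Rearranging, w·(265 − 230) = 230·18 − 3600 = 540, so w ≈ 540/35 = 15.43.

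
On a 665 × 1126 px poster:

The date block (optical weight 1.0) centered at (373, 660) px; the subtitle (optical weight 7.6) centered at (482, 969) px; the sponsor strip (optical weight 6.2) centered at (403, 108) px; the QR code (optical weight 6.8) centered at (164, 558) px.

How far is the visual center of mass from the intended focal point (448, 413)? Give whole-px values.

Total weight = 1.0 + 7.6 + 6.2 + 6.8 = 21.6.
x-moment: 1.0·373 + 7.6·482 + 6.2·403 + 6.8·164 = 7650.0; centroid 7650.0/21.6 ≈ 354.17.
y-moment: 1.0·660 + 7.6·969 + 6.2·108 + 6.8·558 = 12488.4; centroid 12488.4/21.6 ≈ 578.17.
From (448, 413): dx = -93.83, dy = 165.17, so the distance is √(dx²+dy²) ≈ 189.96.

≈ 190 px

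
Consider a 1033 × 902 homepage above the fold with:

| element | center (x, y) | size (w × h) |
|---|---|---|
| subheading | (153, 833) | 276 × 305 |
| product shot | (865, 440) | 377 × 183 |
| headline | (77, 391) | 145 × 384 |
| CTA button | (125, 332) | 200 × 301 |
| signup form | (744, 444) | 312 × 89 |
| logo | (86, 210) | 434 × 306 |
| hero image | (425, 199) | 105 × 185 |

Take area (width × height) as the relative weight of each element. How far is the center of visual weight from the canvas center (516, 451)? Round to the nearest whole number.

≈ 241

Taking area as weight: subheading 276·305 = 84180, product shot 377·183 = 68991, headline 145·384 = 55680, CTA button 200·301 = 60200, signup form 312·89 = 27768, logo 434·306 = 132804, hero image 105·185 = 19425. Sum 449048.
Σw·x = 124705276; x̄ = 124705276/449048 ≈ 277.71.
Σw·y = 186318667; ȳ = 186318667/449048 ≈ 414.92.
Relative to (516, 451): Δ = (-238.29, -36.08); |Δ| = √(-238.29² + -36.08²) ≈ 241.01.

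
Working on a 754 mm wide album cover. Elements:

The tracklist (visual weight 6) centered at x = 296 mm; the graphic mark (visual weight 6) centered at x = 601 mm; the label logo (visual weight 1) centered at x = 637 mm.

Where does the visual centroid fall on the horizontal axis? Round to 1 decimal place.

Σw = 6 + 6 + 1 = 13.
x-moment: 6·296 + 6·601 + 1·637 = 6019; centroid 6019/13 ≈ 463.00.

x ≈ 463.0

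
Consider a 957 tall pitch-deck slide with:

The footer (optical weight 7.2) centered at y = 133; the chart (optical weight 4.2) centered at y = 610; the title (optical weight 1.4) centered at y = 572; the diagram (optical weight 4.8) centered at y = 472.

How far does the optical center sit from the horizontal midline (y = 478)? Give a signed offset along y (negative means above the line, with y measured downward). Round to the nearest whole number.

Σw = 7.2 + 4.2 + 1.4 + 4.8 = 17.6.
y-moment: 7.2·133 + 4.2·610 + 1.4·572 + 4.8·472 = 6586.0; centroid 6586.0/17.6 ≈ 374.20.
Difference: 374.20 − 478 ≈ -103.80.

≈ -104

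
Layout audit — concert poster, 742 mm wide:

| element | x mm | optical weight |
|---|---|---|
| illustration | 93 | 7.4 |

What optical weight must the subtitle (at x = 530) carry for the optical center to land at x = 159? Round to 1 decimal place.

w ≈ 1.3

The single fixed element contributes weight 7.4, moment 7.4·93 = 688.2.
For the centroid to hit 159: (688.2 + w·530) / (7.4 + w) = 159.
Solving: w = (159·7.4 − 688.2) / (530 − 159) = 488.4 / 371 ≈ 1.32.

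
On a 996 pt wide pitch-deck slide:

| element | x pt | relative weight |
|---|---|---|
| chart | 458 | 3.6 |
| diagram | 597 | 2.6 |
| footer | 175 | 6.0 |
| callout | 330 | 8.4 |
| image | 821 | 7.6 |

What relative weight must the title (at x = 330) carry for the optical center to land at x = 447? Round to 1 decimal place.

w ≈ 5.6

Known weights sum to 3.6 + 2.6 + 6.0 + 8.4 + 7.6 = 28.2; their moment is 3.6·458 + 2.6·597 + 6.0·175 + 8.4·330 + 7.6·821 = 13262.6.
Set Σw·x/Σw = 447: (13262.6 + 330w) = 447·(28.2 + w).
So w = (447·28.2 − 13262.6)/(330 − 447) = -657.2/-117 ≈ 5.62.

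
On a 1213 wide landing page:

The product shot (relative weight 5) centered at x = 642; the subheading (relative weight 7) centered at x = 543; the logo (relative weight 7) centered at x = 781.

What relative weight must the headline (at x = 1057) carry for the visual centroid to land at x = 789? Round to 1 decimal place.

Existing Σw = 19 (5 + 7 + 7); existing moment 5·642 + 7·543 + 7·781 = 12478.
Balance at x = 789 requires (12478 + w·1057) / (19 + w) = 789.
So w = (789·19 − 12478)/(1057 − 789) = 2513/268 ≈ 9.38.

w ≈ 9.4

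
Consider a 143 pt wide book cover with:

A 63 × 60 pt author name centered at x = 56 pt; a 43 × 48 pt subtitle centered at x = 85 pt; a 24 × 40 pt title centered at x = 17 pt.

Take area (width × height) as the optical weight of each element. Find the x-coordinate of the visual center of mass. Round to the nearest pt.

x ≈ 59

Areas → weights: author name 63·60 = 3780, subtitle 43·48 = 2064, title 24·40 = 960; Σw = 6804.
x-moment: 3780·56 + 2064·85 + 960·17 = 403440; centroid 403440/6804 ≈ 59.29.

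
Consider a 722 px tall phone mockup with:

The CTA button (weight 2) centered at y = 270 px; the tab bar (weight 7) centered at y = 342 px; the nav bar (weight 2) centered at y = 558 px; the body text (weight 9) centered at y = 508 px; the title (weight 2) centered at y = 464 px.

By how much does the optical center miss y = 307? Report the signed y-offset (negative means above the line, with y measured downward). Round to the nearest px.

Weights sum to 2 + 7 + 2 + 9 + 2 = 22.
y: (2·270 + 7·342 + 2·558 + 9·508 + 2·464) / 22 = 9550 / 22 ≈ 434.09
Offset from y = 307: 434.09 − 307 ≈ 127.09.

≈ 127 px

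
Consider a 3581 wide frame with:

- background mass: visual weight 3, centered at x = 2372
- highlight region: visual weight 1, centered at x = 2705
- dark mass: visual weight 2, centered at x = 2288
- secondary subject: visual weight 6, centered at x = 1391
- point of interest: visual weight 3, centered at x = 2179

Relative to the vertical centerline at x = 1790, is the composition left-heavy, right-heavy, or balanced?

right-heavy

Total weight = 3 + 1 + 2 + 6 + 3 = 15.
Σw·x = 3·2372 + 1·2705 + 2·2288 + 6·1391 + 3·2179 = 29280, so x̄ = 29280/15 ≈ 1952.00.
1952.0 lies right of the midline 1790, so the layout is right-heavy.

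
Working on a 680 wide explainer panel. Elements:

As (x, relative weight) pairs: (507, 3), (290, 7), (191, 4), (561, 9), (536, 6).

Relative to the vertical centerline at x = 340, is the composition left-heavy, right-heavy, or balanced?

right-heavy

Σw = 3 + 7 + 4 + 9 + 6 = 29.
Σw·x = 3·507 + 7·290 + 4·191 + 9·561 + 6·536 = 12580, so x̄ = 12580/29 ≈ 433.79.
Since 433.8 is right of 340, the composition reads right-heavy.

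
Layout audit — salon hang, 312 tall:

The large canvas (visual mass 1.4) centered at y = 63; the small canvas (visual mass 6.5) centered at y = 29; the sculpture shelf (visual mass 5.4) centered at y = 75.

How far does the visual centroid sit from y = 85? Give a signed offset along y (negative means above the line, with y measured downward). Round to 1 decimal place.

Weights sum to 1.4 + 6.5 + 5.4 = 13.3.
y: (1.4·63 + 6.5·29 + 5.4·75) / 13.3 = 681.7 / 13.3 ≈ 51.26
Against y = 85, that's 51.26 − 85 = -33.74.

≈ -33.7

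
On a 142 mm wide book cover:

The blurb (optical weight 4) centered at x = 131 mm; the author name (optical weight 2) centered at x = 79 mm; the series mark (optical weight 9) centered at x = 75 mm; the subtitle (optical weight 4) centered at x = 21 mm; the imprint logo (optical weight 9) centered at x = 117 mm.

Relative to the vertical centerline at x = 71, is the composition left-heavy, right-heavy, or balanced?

right-heavy

Total weight = 4 + 2 + 9 + 4 + 9 = 28.
x: (4·131 + 2·79 + 9·75 + 4·21 + 9·117) / 28 = 2494 / 28 ≈ 89.07
Since 89.1 is right of 71, the composition reads right-heavy.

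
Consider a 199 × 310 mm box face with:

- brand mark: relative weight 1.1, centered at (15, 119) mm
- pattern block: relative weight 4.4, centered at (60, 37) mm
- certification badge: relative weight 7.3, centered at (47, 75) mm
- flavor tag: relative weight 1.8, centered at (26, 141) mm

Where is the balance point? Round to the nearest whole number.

Weights sum to 1.1 + 4.4 + 7.3 + 1.8 = 14.6.
x-moment: 1.1·15 + 4.4·60 + 7.3·47 + 1.8·26 = 670.4; centroid 670.4/14.6 ≈ 45.92.
y-moment: 1.1·119 + 4.4·37 + 7.3·75 + 1.8·141 = 1095.0; centroid 1095.0/14.6 ≈ 75.00.

(46, 75)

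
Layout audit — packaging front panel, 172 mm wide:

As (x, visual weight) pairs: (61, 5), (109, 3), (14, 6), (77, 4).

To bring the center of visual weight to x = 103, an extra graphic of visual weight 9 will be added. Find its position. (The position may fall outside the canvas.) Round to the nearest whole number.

New total weight: (5 + 3 + 6 + 4) + 9 = 27.
x: target moment 27×103 = 2781; current 5·61 + 3·109 + 6·14 + 4·77 = 1024; the extra graphic supplies 1757, so x = 1757/9 ≈ 195.22.

x ≈ 195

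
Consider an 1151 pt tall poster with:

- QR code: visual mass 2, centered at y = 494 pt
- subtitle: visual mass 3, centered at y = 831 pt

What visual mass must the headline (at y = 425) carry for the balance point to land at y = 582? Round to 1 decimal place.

Existing Σw = 5 (2 + 3); existing moment 2·494 + 3·831 = 3481.
Set Σw·y/Σw = 582: (3481 + 425w) = 582·(5 + w).
So w = (582·5 − 3481)/(425 − 582) = -571/-157 ≈ 3.64.

w ≈ 3.6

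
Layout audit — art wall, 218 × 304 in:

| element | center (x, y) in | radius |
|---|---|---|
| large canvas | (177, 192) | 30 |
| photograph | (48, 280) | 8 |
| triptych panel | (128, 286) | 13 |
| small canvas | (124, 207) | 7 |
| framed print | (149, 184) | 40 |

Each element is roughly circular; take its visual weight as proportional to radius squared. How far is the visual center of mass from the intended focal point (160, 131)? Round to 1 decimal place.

Weights ∝ r²: large canvas 30² = 900, photograph 8² = 64, triptych panel 13² = 169, small canvas 7² = 49, framed print 40² = 1600; Σw = 2782.
x-moment: 900·177 + 64·48 + 169·128 + 49·124 + 1600·149 = 428480; centroid 428480/2782 ≈ 154.02.
y-moment: 900·192 + 64·280 + 169·286 + 49·207 + 1600·184 = 543597; centroid 543597/2782 ≈ 195.40.
Relative to (160, 131): Δ = (-5.98, 64.40); |Δ| = √(-5.98² + 64.40²) ≈ 64.68.

≈ 64.7 in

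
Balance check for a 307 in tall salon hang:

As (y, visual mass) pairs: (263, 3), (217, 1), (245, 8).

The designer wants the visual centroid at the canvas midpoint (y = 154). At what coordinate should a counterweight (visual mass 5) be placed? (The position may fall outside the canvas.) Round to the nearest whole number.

y ≈ -70

With the counterweight, Σw becomes 3 + 1 + 8 + 5 = 17.
y: need Σw·y = 17·154 = 2618. Existing = 3·263 + 1·217 + 8·245 = 2966. Remainder -348 / 5 ≈ -69.60.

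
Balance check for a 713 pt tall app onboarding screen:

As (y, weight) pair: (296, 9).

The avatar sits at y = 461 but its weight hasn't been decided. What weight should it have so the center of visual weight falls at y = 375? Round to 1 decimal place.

The single fixed element contributes weight 9, moment 9·296 = 2664.
Set Σw·y/Σw = 375: (2664 + 461w) = 375·(9 + w).
So w = (375·9 − 2664)/(461 − 375) = 711/86 ≈ 8.27.

w ≈ 8.3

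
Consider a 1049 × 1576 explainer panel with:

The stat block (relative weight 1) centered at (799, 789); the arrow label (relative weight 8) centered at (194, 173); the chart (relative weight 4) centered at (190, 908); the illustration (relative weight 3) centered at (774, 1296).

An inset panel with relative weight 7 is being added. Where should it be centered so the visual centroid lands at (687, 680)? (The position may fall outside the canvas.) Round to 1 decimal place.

New total weight: (1 + 8 + 4 + 3) + 7 = 23.
Along x: (5433 + 7·x) / 23 = 687 (existing moment 1·799 + 8·194 + 4·190 + 3·774 = 5433) ⇒ x = (15801 − 5433) / 7 ≈ 1481.14.
Along y: (9693 + 7·y) / 23 = 680 (existing moment 1·789 + 8·173 + 4·908 + 3·1296 = 9693) ⇒ y = (15640 − 9693) / 7 ≈ 849.57.

(1481.1, 849.6)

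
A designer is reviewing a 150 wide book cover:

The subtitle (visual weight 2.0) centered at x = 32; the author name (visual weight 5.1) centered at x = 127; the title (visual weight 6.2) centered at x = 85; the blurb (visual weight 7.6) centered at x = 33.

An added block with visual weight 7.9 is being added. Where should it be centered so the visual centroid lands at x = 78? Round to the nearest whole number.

With the added block, Σw becomes 2.0 + 5.1 + 6.2 + 7.6 + 7.9 = 28.8.
x: need Σw·x = 28.8·78 = 2246.4. Existing = 2.0·32 + 5.1·127 + 6.2·85 + 7.6·33 = 1489.5. Remainder 756.9 / 7.9 ≈ 95.81.

x ≈ 96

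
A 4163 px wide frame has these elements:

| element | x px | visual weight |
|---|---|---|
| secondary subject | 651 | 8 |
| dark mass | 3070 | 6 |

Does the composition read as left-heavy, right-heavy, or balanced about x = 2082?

left-heavy

Total weight = 8 + 6 = 14.
x: (8·651 + 6·3070) / 14 = 23628 / 14 ≈ 1687.71
1687.7 vs midline 2082 → left-heavy.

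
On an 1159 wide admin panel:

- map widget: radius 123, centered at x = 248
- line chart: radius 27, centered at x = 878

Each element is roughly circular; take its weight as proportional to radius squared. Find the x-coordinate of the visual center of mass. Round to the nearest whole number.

x ≈ 277

Weights ∝ r²: map widget 123² = 15129, line chart 27² = 729; Σw = 15858.
Σw·x = 15129·248 + 729·878 = 4392054, so x̄ = 4392054/15858 ≈ 276.96.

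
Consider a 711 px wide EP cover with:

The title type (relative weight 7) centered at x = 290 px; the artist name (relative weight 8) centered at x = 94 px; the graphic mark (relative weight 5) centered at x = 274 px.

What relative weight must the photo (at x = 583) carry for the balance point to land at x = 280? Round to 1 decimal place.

w ≈ 4.8

Fixed elements: Σw = 7 + 8 + 5 = 20, Σw·x = 7·290 + 8·94 + 5·274 = 4152.
Set Σw·x/Σw = 280: (4152 + 583w) = 280·(20 + w).
Rearranging, w·(583 − 280) = 280·20 − 4152 = 1448, so w ≈ 1448/303 = 4.78.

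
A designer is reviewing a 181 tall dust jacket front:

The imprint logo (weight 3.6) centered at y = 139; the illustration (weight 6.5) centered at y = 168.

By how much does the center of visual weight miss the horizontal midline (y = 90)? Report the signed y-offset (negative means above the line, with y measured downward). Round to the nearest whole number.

Σw = 3.6 + 6.5 = 10.1.
Σw·y = 3.6·139 + 6.5·168 = 1592.4, so ȳ = 1592.4/10.1 ≈ 157.66.
Against y = 90, that's 157.66 − 90 = 67.66.

≈ 68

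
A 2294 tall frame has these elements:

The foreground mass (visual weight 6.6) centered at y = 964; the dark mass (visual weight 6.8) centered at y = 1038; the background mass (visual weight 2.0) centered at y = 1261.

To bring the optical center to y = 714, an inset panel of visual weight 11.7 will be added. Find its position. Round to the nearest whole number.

y ≈ 291

With the inset panel, Σw becomes 6.6 + 6.8 + 2.0 + 11.7 = 27.1.
y: target moment 27.1×714 = 19349.4; current 6.6·964 + 6.8·1038 + 2.0·1261 = 15942.8; the inset panel supplies 3406.6, so y = 3406.6/11.7 ≈ 291.16.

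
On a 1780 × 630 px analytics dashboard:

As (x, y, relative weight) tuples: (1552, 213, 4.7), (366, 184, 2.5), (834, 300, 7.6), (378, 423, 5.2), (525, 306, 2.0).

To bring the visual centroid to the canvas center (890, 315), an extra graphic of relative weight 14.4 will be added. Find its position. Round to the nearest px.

(1030, 341)

With the extra graphic, Σw becomes 4.7 + 2.5 + 7.6 + 5.2 + 2.0 + 14.4 = 36.4.
Along x: (17563.4 + 14.4·x) / 36.4 = 890 (existing moment 4.7·1552 + 2.5·366 + 7.6·834 + 5.2·378 + 2.0·525 = 17563.4) ⇒ x = (32396.0 − 17563.4) / 14.4 ≈ 1030.04.
Along y: (6552.7 + 14.4·y) / 36.4 = 315 (existing moment 4.7·213 + 2.5·184 + 7.6·300 + 5.2·423 + 2.0·306 = 6552.7) ⇒ y = (11466.0 − 6552.7) / 14.4 ≈ 341.20.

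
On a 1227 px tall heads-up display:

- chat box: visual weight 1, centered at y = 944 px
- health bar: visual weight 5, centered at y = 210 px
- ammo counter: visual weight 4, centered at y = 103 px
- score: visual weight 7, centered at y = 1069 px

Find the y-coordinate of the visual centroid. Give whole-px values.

y ≈ 582

Total weight = 1 + 5 + 4 + 7 = 17.
y: (1·944 + 5·210 + 4·103 + 7·1069) / 17 = 9889 / 17 ≈ 581.71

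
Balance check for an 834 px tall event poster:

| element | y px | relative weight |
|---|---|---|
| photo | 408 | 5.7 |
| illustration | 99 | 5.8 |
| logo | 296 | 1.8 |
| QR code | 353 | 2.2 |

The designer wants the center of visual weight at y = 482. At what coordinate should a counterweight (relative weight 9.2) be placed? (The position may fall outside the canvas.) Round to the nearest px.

y ≈ 837

With the counterweight, Σw becomes 5.7 + 5.8 + 1.8 + 2.2 + 9.2 = 24.7.
y: need Σw·y = 24.7·482 = 11905.4. Existing = 5.7·408 + 5.8·99 + 1.8·296 + 2.2·353 = 4209.2. Remainder 7696.2 / 9.2 ≈ 836.54.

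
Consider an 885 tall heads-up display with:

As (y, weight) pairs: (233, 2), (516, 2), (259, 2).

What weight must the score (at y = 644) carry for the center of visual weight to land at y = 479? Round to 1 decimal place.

Fixed elements: Σw = 2 + 2 + 2 = 6, Σw·y = 2·233 + 2·516 + 2·259 = 2016.
Balance at y = 479 requires (2016 + w·644) / (6 + w) = 479.
So w = (479·6 − 2016)/(644 − 479) = 858/165 ≈ 5.20.

w ≈ 5.2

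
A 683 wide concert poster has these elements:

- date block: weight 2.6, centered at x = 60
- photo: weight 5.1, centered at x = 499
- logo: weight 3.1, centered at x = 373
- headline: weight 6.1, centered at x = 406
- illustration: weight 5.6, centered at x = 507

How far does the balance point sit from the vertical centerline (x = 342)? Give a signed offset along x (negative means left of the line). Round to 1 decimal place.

Weights sum to 2.6 + 5.1 + 3.1 + 6.1 + 5.6 = 22.5.
x-moment: 2.6·60 + 5.1·499 + 3.1·373 + 6.1·406 + 5.6·507 = 9173.0; centroid 9173.0/22.5 ≈ 407.69.
Offset from x = 342: 407.69 − 342 ≈ 65.69.

≈ 65.7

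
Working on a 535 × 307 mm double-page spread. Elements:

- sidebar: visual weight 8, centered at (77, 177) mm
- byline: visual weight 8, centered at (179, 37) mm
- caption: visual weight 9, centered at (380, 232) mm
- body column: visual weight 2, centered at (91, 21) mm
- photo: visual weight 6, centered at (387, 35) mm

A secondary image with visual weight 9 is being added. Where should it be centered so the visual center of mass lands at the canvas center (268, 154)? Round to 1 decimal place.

After adding the secondary image, total weight = 8 + 8 + 9 + 2 + 6 + 9 = 42.
Along x: (7972 + 9·x) / 42 = 268 (existing moment 8·77 + 8·179 + 9·380 + 2·91 + 6·387 = 7972) ⇒ x = (11256 − 7972) / 9 ≈ 364.89.
Along y: (4052 + 9·y) / 42 = 154 (existing moment 8·177 + 8·37 + 9·232 + 2·21 + 6·35 = 4052) ⇒ y = (6468 − 4052) / 9 ≈ 268.44.

(364.9, 268.4)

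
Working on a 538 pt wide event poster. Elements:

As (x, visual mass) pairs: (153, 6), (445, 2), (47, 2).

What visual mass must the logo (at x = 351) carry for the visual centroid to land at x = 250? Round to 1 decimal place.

w ≈ 5.9

Known weights sum to 6 + 2 + 2 = 10; their moment is 6·153 + 2·445 + 2·47 = 1902.
Set Σw·x/Σw = 250: (1902 + 351w) = 250·(10 + w).
Rearranging, w·(351 − 250) = 250·10 − 1902 = 598, so w ≈ 598/101 = 5.92.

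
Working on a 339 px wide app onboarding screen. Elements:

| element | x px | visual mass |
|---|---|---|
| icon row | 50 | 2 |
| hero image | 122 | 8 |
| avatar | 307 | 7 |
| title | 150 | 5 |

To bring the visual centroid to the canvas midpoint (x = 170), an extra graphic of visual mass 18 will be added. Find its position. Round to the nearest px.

x ≈ 157

With the extra graphic, Σw becomes 2 + 8 + 7 + 5 + 18 = 40.
Along x: (3975 + 18·x) / 40 = 170 (existing moment 2·50 + 8·122 + 7·307 + 5·150 = 3975) ⇒ x = (6800 − 3975) / 18 ≈ 156.94.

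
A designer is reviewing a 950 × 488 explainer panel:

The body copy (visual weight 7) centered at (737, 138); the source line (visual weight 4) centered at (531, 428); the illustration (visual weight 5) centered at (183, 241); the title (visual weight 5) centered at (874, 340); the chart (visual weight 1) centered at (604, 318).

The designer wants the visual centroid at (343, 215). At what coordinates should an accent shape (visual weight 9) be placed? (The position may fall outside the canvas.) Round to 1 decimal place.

After adding the accent shape, total weight = 7 + 4 + 5 + 5 + 1 + 9 = 31.
x: need Σw·x = 31·343 = 10633. Existing = 7·737 + 4·531 + 5·183 + 5·874 + 1·604 = 13172. Remainder -2539 / 9 ≈ -282.11.
y: need Σw·y = 31·215 = 6665. Existing = 7·138 + 4·428 + 5·241 + 5·340 + 1·318 = 5901. Remainder 764 / 9 ≈ 84.89.

(-282.1, 84.9)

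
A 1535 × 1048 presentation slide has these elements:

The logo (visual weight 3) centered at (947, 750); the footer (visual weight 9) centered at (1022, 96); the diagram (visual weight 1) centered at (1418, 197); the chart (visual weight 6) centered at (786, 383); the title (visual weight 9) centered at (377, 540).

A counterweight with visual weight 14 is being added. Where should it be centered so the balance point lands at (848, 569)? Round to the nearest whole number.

(1004, 959)

After adding the counterweight, total weight = 3 + 9 + 1 + 6 + 9 + 14 = 42.
x: target moment 42×848 = 35616; current 3·947 + 9·1022 + 1·1418 + 6·786 + 9·377 = 21566; the counterweight supplies 14050, so x = 14050/14 ≈ 1003.57.
y: target moment 42×569 = 23898; current 3·750 + 9·96 + 1·197 + 6·383 + 9·540 = 10469; the counterweight supplies 13429, so y = 13429/14 ≈ 959.21.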